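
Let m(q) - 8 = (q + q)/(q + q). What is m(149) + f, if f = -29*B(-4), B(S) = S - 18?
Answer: 647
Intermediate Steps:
B(S) = -18 + S
f = 638 (f = -29*(-18 - 4) = -29*(-22) = 638)
m(q) = 9 (m(q) = 8 + (q + q)/(q + q) = 8 + (2*q)/((2*q)) = 8 + (2*q)*(1/(2*q)) = 8 + 1 = 9)
m(149) + f = 9 + 638 = 647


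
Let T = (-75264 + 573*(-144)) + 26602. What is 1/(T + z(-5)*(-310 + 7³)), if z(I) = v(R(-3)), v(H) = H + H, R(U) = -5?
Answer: -1/131504 ≈ -7.6043e-6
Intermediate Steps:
v(H) = 2*H
T = -131174 (T = (-75264 - 82512) + 26602 = -157776 + 26602 = -131174)
z(I) = -10 (z(I) = 2*(-5) = -10)
1/(T + z(-5)*(-310 + 7³)) = 1/(-131174 - 10*(-310 + 7³)) = 1/(-131174 - 10*(-310 + 343)) = 1/(-131174 - 10*33) = 1/(-131174 - 330) = 1/(-131504) = -1/131504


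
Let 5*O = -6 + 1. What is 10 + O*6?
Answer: 4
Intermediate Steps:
O = -1 (O = (-6 + 1)/5 = (⅕)*(-5) = -1)
10 + O*6 = 10 - 1*6 = 10 - 6 = 4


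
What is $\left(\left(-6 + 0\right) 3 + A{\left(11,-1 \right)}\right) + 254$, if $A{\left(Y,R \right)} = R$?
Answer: $235$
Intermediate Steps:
$\left(\left(-6 + 0\right) 3 + A{\left(11,-1 \right)}\right) + 254 = \left(\left(-6 + 0\right) 3 - 1\right) + 254 = \left(\left(-6\right) 3 - 1\right) + 254 = \left(-18 - 1\right) + 254 = -19 + 254 = 235$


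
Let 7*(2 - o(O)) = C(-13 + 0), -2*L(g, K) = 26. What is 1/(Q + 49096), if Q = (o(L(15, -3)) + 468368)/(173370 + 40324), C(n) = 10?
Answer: 747929/36721961474 ≈ 2.0367e-5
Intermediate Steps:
L(g, K) = -13 (L(g, K) = -½*26 = -13)
o(O) = 4/7 (o(O) = 2 - ⅐*10 = 2 - 10/7 = 4/7)
Q = 1639290/747929 (Q = (4/7 + 468368)/(173370 + 40324) = (3278580/7)/213694 = (3278580/7)*(1/213694) = 1639290/747929 ≈ 2.1918)
1/(Q + 49096) = 1/(1639290/747929 + 49096) = 1/(36721961474/747929) = 747929/36721961474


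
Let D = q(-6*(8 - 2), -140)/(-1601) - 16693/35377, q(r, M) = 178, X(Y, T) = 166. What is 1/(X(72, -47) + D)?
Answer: 56638577/9368981183 ≈ 0.0060453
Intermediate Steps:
D = -33022599/56638577 (D = 178/(-1601) - 16693/35377 = 178*(-1/1601) - 16693*1/35377 = -178/1601 - 16693/35377 = -33022599/56638577 ≈ -0.58304)
1/(X(72, -47) + D) = 1/(166 - 33022599/56638577) = 1/(9368981183/56638577) = 56638577/9368981183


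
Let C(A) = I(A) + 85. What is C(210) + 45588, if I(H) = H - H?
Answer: 45673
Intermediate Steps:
I(H) = 0
C(A) = 85 (C(A) = 0 + 85 = 85)
C(210) + 45588 = 85 + 45588 = 45673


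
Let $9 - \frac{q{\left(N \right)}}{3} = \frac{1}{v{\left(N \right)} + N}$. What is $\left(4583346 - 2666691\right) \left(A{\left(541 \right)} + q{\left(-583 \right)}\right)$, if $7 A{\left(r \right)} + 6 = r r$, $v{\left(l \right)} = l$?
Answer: $\frac{654498285656475}{8162} \approx 8.0188 \cdot 10^{10}$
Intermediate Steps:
$A{\left(r \right)} = - \frac{6}{7} + \frac{r^{2}}{7}$ ($A{\left(r \right)} = - \frac{6}{7} + \frac{r r}{7} = - \frac{6}{7} + \frac{r^{2}}{7}$)
$q{\left(N \right)} = 27 - \frac{3}{2 N}$ ($q{\left(N \right)} = 27 - \frac{3}{N + N} = 27 - \frac{3}{2 N}$)
$\left(4583346 - 2666691\right) \left(A{\left(541 \right)} + q{\left(-583 \right)}\right) = \left(4583346 - 2666691\right) \left(\left(- \frac{6}{7} + \frac{541^{2}}{7}\right) + \left(27 - \frac{3}{2 \left(-583\right)}\right)\right) = 1916655 \left(\left(- \frac{6}{7} + \frac{1}{7} \cdot 292681\right) + \left(27 - - \frac{3}{1166}\right)\right) = 1916655 \left(\left(- \frac{6}{7} + \frac{292681}{7}\right) + \left(27 + \frac{3}{1166}\right)\right) = 1916655 \left(\frac{292675}{7} + \frac{31485}{1166}\right) = 1916655 \cdot \frac{341479445}{8162} = \frac{654498285656475}{8162}$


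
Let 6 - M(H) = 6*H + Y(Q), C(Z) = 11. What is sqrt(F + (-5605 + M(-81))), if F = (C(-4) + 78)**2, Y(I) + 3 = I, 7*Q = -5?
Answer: sqrt(137774)/7 ≈ 53.026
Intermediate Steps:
Q = -5/7 (Q = (1/7)*(-5) = -5/7 ≈ -0.71429)
Y(I) = -3 + I
M(H) = 68/7 - 6*H (M(H) = 6 - (6*H + (-3 - 5/7)) = 6 - (6*H - 26/7) = 6 - (-26/7 + 6*H) = 6 + (26/7 - 6*H) = 68/7 - 6*H)
F = 7921 (F = (11 + 78)**2 = 89**2 = 7921)
sqrt(F + (-5605 + M(-81))) = sqrt(7921 + (-5605 + (68/7 - 6*(-81)))) = sqrt(7921 + (-5605 + (68/7 + 486))) = sqrt(7921 + (-5605 + 3470/7)) = sqrt(7921 - 35765/7) = sqrt(19682/7) = sqrt(137774)/7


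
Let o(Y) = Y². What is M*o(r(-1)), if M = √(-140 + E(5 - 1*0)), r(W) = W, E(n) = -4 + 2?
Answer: I*√142 ≈ 11.916*I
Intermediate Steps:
E(n) = -2
M = I*√142 (M = √(-140 - 2) = √(-142) = I*√142 ≈ 11.916*I)
M*o(r(-1)) = (I*√142)*(-1)² = (I*√142)*1 = I*√142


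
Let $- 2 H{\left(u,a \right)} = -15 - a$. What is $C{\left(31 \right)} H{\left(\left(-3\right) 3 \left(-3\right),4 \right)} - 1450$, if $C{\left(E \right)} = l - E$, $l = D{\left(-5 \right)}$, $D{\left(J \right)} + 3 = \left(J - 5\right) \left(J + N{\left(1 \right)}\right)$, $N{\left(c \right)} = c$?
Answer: $-1393$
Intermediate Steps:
$D{\left(J \right)} = -3 + \left(1 + J\right) \left(-5 + J\right)$ ($D{\left(J \right)} = -3 + \left(J - 5\right) \left(J + 1\right) = -3 + \left(-5 + J\right) \left(1 + J\right) = -3 + \left(1 + J\right) \left(-5 + J\right)$)
$l = 37$ ($l = -8 + \left(-5\right)^{2} - -20 = -8 + 25 + 20 = 37$)
$H{\left(u,a \right)} = \frac{15}{2} + \frac{a}{2}$ ($H{\left(u,a \right)} = - \frac{-15 - a}{2} = \frac{15}{2} + \frac{a}{2}$)
$C{\left(E \right)} = 37 - E$
$C{\left(31 \right)} H{\left(\left(-3\right) 3 \left(-3\right),4 \right)} - 1450 = \left(37 - 31\right) \left(\frac{15}{2} + \frac{1}{2} \cdot 4\right) - 1450 = \left(37 - 31\right) \left(\frac{15}{2} + 2\right) - 1450 = 6 \cdot \frac{19}{2} - 1450 = 57 - 1450 = -1393$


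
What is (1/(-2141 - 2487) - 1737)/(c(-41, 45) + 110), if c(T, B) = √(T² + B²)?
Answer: -442136035/19423716 + 8038837*√3706/38847432 ≈ -10.165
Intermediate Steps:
c(T, B) = √(B² + T²)
(1/(-2141 - 2487) - 1737)/(c(-41, 45) + 110) = (1/(-2141 - 2487) - 1737)/(√(45² + (-41)²) + 110) = (1/(-4628) - 1737)/(√(2025 + 1681) + 110) = (-1/4628 - 1737)/(√3706 + 110) = -8038837/(4628*(110 + √3706))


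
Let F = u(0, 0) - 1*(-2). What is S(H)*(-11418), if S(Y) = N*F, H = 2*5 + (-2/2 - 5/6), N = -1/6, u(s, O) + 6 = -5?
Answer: -17127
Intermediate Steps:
u(s, O) = -11 (u(s, O) = -6 - 5 = -11)
N = -1/6 (N = -1*1/6 = -1/6 ≈ -0.16667)
F = -9 (F = -11 - 1*(-2) = -11 + 2 = -9)
H = 49/6 (H = 10 + (-2*1/2 - 5*1/6) = 10 + (-1 - 5/6) = 10 - 11/6 = 49/6 ≈ 8.1667)
S(Y) = 3/2 (S(Y) = -1/6*(-9) = 3/2)
S(H)*(-11418) = (3/2)*(-11418) = -17127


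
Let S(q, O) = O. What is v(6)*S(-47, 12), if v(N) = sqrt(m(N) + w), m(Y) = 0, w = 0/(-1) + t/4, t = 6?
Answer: 6*sqrt(6) ≈ 14.697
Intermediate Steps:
w = 3/2 (w = 0/(-1) + 6/4 = 0*(-1) + 6*(1/4) = 0 + 3/2 = 3/2 ≈ 1.5000)
v(N) = sqrt(6)/2 (v(N) = sqrt(0 + 3/2) = sqrt(3/2) = sqrt(6)/2)
v(6)*S(-47, 12) = (sqrt(6)/2)*12 = 6*sqrt(6)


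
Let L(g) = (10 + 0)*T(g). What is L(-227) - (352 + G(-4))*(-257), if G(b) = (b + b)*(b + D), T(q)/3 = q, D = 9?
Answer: 73374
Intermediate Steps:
T(q) = 3*q
G(b) = 2*b*(9 + b) (G(b) = (b + b)*(b + 9) = (2*b)*(9 + b) = 2*b*(9 + b))
L(g) = 30*g (L(g) = (10 + 0)*(3*g) = 10*(3*g) = 30*g)
L(-227) - (352 + G(-4))*(-257) = 30*(-227) - (352 + 2*(-4)*(9 - 4))*(-257) = -6810 - (352 + 2*(-4)*5)*(-257) = -6810 - (352 - 40)*(-257) = -6810 - 312*(-257) = -6810 - 1*(-80184) = -6810 + 80184 = 73374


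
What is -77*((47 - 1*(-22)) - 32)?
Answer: -2849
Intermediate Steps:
-77*((47 - 1*(-22)) - 32) = -77*((47 + 22) - 32) = -77*(69 - 32) = -77*37 = -2849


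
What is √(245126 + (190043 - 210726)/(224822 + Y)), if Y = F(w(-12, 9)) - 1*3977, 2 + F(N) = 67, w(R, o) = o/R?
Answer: 3*√1329160585573230/220910 ≈ 495.10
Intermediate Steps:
F(N) = 65 (F(N) = -2 + 67 = 65)
Y = -3912 (Y = 65 - 1*3977 = 65 - 3977 = -3912)
√(245126 + (190043 - 210726)/(224822 + Y)) = √(245126 + (190043 - 210726)/(224822 - 3912)) = √(245126 - 20683/220910) = √(54150763977/220910) = 3*√1329160585573230/220910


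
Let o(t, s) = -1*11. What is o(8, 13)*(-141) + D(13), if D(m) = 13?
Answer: 1564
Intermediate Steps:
o(t, s) = -11
o(8, 13)*(-141) + D(13) = -11*(-141) + 13 = 1551 + 13 = 1564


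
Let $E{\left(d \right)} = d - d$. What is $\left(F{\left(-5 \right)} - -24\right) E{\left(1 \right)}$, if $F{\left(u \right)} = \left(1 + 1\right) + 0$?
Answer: $0$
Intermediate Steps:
$F{\left(u \right)} = 2$ ($F{\left(u \right)} = 2 + 0 = 2$)
$E{\left(d \right)} = 0$
$\left(F{\left(-5 \right)} - -24\right) E{\left(1 \right)} = \left(2 - -24\right) 0 = \left(2 + 24\right) 0 = 26 \cdot 0 = 0$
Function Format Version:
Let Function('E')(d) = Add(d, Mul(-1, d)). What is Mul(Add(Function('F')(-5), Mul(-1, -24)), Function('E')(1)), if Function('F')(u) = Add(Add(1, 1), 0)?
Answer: 0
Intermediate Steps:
Function('F')(u) = 2 (Function('F')(u) = Add(2, 0) = 2)
Function('E')(d) = 0
Mul(Add(Function('F')(-5), Mul(-1, -24)), Function('E')(1)) = Mul(Add(2, Mul(-1, -24)), 0) = Mul(Add(2, 24), 0) = Mul(26, 0) = 0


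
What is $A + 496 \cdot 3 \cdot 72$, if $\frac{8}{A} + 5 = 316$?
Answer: $\frac{33319304}{311} \approx 1.0714 \cdot 10^{5}$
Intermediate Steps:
$A = \frac{8}{311}$ ($A = \frac{8}{-5 + 316} = \frac{8}{311} \approx 0.025723$)
$A + 496 \cdot 3 \cdot 72 = \frac{8}{311} + 496 \cdot 3 \cdot 72 = \frac{8}{311} + 496 \cdot 216 = \frac{8}{311} + 107136 = \frac{33319304}{311}$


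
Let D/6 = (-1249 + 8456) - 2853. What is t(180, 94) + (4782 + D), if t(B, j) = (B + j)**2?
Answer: 105982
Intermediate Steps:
D = 26124 (D = 6*((-1249 + 8456) - 2853) = 6*(7207 - 2853) = 6*4354 = 26124)
t(180, 94) + (4782 + D) = (180 + 94)**2 + (4782 + 26124) = 274**2 + 30906 = 75076 + 30906 = 105982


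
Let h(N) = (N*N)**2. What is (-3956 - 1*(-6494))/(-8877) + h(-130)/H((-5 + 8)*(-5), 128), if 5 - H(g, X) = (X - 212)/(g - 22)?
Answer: 31269439544554/298859 ≈ 1.0463e+8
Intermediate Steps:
h(N) = N**4 (h(N) = (N**2)**2 = N**4)
H(g, X) = 5 - (-212 + X)/(-22 + g) (H(g, X) = 5 - (X - 212)/(g - 22) = 5 - (-212 + X)/(-22 + g))
(-3956 - 1*(-6494))/(-8877) + h(-130)/H((-5 + 8)*(-5), 128) = (-3956 - 1*(-6494))/(-8877) + (-130)**4/(((102 - 1*128 + 5*((-5 + 8)*(-5)))/(-22 + (-5 + 8)*(-5)))) = (-3956 + 6494)*(-1/8877) + 285610000/(((102 - 128 + 5*(3*(-5)))/(-22 + 3*(-5)))) = 2538*(-1/8877) + 285610000/(((102 - 128 + 5*(-15))/(-22 - 15))) = -846/2959 + 285610000/(((102 - 128 - 75)/(-37))) = -846/2959 + 285610000/((-1/37*(-101))) = -846/2959 + 285610000/(101/37) = -846/2959 + 285610000*(37/101) = -846/2959 + 10567570000/101 = 31269439544554/298859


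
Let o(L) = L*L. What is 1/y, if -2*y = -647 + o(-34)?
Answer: -2/509 ≈ -0.0039293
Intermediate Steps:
o(L) = L**2
y = -509/2 (y = -(-647 + (-34)**2)/2 = -(-647 + 1156)/2 = -1/2*509 = -509/2 ≈ -254.50)
1/y = 1/(-509/2) = -2/509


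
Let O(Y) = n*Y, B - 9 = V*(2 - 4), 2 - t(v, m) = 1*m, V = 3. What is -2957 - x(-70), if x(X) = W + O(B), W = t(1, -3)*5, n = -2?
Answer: -2976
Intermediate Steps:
t(v, m) = 2 - m
B = 3 (B = 9 + 3*(2 - 4) = 9 + 3*(-2) = 9 - 6 = 3)
O(Y) = -2*Y
W = 25 (W = (2 - 1*(-3))*5 = (2 + 3)*5 = 5*5 = 25)
x(X) = 19 (x(X) = 25 - 2*3 = 25 - 6 = 19)
-2957 - x(-70) = -2957 - 1*19 = -2957 - 19 = -2976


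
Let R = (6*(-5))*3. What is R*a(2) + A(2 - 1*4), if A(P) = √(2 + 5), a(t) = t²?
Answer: -360 + √7 ≈ -357.35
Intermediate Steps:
R = -90 (R = -30*3 = -90)
A(P) = √7
R*a(2) + A(2 - 1*4) = -90*2² + √7 = -90*4 + √7 = -360 + √7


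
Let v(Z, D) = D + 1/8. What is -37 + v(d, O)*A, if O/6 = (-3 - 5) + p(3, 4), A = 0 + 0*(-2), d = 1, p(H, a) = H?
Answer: -37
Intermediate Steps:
A = 0 (A = 0 + 0 = 0)
O = -30 (O = 6*((-3 - 5) + 3) = 6*(-8 + 3) = 6*(-5) = -30)
v(Z, D) = ⅛ + D (v(Z, D) = D + ⅛ = ⅛ + D)
-37 + v(d, O)*A = -37 + (⅛ - 30)*0 = -37 - 239/8*0 = -37 + 0 = -37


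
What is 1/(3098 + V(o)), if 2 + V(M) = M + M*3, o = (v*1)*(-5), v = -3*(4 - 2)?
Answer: 1/3216 ≈ 0.00031095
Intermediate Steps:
v = -6 (v = -3*2 = -6)
o = 30 (o = -6*1*(-5) = -6*(-5) = 30)
V(M) = -2 + 4*M (V(M) = -2 + (M + M*3) = -2 + (M + 3*M) = -2 + 4*M)
1/(3098 + V(o)) = 1/(3098 + (-2 + 4*30)) = 1/(3098 + (-2 + 120)) = 1/(3098 + 118) = 1/3216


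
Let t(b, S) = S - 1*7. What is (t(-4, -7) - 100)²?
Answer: 12996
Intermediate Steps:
t(b, S) = -7 + S (t(b, S) = S - 7 = -7 + S)
(t(-4, -7) - 100)² = ((-7 - 7) - 100)² = (-14 - 100)² = (-114)² = 12996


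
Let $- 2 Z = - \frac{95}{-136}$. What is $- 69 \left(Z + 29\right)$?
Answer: $- \frac{537717}{272} \approx -1976.9$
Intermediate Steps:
$Z = - \frac{95}{272}$ ($Z = - \frac{\left(-95\right) \frac{1}{-136}}{2} = - \frac{\left(-95\right) \left(- \frac{1}{136}\right)}{2} = \left(- \frac{1}{2}\right) \frac{95}{136} = - \frac{95}{272} \approx -0.34926$)
$- 69 \left(Z + 29\right) = - 69 \left(- \frac{95}{272} + 29\right) = \left(-69\right) \frac{7793}{272} = - \frac{537717}{272}$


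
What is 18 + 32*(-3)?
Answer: -78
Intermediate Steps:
18 + 32*(-3) = 18 - 96 = -78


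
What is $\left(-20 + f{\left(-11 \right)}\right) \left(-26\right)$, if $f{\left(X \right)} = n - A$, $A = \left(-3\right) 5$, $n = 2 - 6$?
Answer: $234$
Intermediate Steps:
$n = -4$ ($n = 2 - 6 = -4$)
$A = -15$
$f{\left(X \right)} = 11$ ($f{\left(X \right)} = -4 - -15 = -4 + 15 = 11$)
$\left(-20 + f{\left(-11 \right)}\right) \left(-26\right) = \left(-20 + 11\right) \left(-26\right) = \left(-9\right) \left(-26\right) = 234$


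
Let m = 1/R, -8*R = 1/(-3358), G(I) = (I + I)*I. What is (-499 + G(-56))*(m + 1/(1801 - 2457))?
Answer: 101736326259/656 ≈ 1.5509e+8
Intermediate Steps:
G(I) = 2*I² (G(I) = (2*I)*I = 2*I²)
R = 1/26864 (R = -⅛/(-3358) = -⅛*(-1/3358) = 1/26864 ≈ 3.7225e-5)
m = 26864 (m = 1/(1/26864) = 26864)
(-499 + G(-56))*(m + 1/(1801 - 2457)) = (-499 + 2*(-56)²)*(26864 + 1/(1801 - 2457)) = (-499 + 2*3136)*(26864 + 1/(-656)) = (-499 + 6272)*(26864 - 1/656) = 5773*(17622783/656) = 101736326259/656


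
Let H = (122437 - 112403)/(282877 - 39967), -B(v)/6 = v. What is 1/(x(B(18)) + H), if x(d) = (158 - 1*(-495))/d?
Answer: -1457460/8752031 ≈ -0.16653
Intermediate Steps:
B(v) = -6*v
x(d) = 653/d (x(d) = (158 + 495)/d = 653/d)
H = 5017/121455 (H = 10034/242910 = 10034*(1/242910) = 5017/121455 ≈ 0.041307)
1/(x(B(18)) + H) = 1/(653/((-6*18)) + 5017/121455) = 1/(653/(-108) + 5017/121455) = 1/(653*(-1/108) + 5017/121455) = 1/(-653/108 + 5017/121455) = 1/(-8752031/1457460) = -1457460/8752031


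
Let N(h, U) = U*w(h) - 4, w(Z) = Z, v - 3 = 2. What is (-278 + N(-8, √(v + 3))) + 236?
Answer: -46 - 16*√2 ≈ -68.627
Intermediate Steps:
v = 5 (v = 3 + 2 = 5)
N(h, U) = -4 + U*h (N(h, U) = U*h - 4 = -4 + U*h)
(-278 + N(-8, √(v + 3))) + 236 = (-278 + (-4 + √(5 + 3)*(-8))) + 236 = (-278 + (-4 + √8*(-8))) + 236 = (-278 + (-4 + (2*√2)*(-8))) + 236 = (-278 + (-4 - 16*√2)) + 236 = (-282 - 16*√2) + 236 = -46 - 16*√2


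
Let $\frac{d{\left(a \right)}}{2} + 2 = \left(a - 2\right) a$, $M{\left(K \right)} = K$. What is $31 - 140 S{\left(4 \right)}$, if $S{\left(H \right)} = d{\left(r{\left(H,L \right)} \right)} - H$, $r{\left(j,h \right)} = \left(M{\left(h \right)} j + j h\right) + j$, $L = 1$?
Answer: $-32449$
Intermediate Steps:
$r{\left(j,h \right)} = j + 2 h j$ ($r{\left(j,h \right)} = \left(h j + j h\right) + j = \left(h j + h j\right) + j = 2 h j + j = j + 2 h j$)
$d{\left(a \right)} = -4 + 2 a \left(-2 + a\right)$ ($d{\left(a \right)} = -4 + 2 \left(a - 2\right) a = -4 + 2 \left(-2 + a\right) a = -4 + 2 a \left(-2 + a\right)$)
$S{\left(H \right)} = -4 - 13 H + 18 H^{2}$ ($S{\left(H \right)} = \left(-4 - 4 H \left(1 + 2 \cdot 1\right) + 2 \left(H \left(1 + 2 \cdot 1\right)\right)^{2}\right) - H = \left(-4 - 4 H \left(1 + 2\right) + 2 \left(H \left(1 + 2\right)\right)^{2}\right) - H = \left(-4 - 4 H 3 + 2 \left(H 3\right)^{2}\right) - H = \left(-4 - 4 \cdot 3 H + 2 \left(3 H\right)^{2}\right) - H = \left(-4 - 12 H + 2 \cdot 9 H^{2}\right) - H = \left(-4 - 12 H + 18 H^{2}\right) - H = -4 - 13 H + 18 H^{2}$)
$31 - 140 S{\left(4 \right)} = 31 - 140 \left(-4 - 52 + 18 \cdot 4^{2}\right) = 31 - 140 \left(-4 - 52 + 18 \cdot 16\right) = 31 - 140 \left(-4 - 52 + 288\right) = 31 - 32480 = -32449$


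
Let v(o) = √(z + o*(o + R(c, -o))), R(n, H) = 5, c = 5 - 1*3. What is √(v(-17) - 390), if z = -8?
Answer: 2*I*√94 ≈ 19.391*I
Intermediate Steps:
c = 2 (c = 5 - 3 = 2)
v(o) = √(-8 + o*(5 + o)) (v(o) = √(-8 + o*(o + 5)) = √(-8 + o*(5 + o)))
√(v(-17) - 390) = √(√(-8 + (-17)² + 5*(-17)) - 390) = √(√(-8 + 289 - 85) - 390) = √(√196 - 390) = √(14 - 390) = √(-376) = 2*I*√94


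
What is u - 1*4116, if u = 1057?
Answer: -3059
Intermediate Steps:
u - 1*4116 = 1057 - 1*4116 = 1057 - 4116 = -3059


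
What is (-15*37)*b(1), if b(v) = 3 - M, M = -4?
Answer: -3885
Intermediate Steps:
b(v) = 7 (b(v) = 3 - 1*(-4) = 3 + 4 = 7)
(-15*37)*b(1) = -15*37*7 = -555*7 = -3885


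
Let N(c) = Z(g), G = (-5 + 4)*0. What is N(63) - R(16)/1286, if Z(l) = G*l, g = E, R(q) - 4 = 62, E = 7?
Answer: -33/643 ≈ -0.051322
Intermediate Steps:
R(q) = 66 (R(q) = 4 + 62 = 66)
g = 7
G = 0 (G = -1*0 = 0)
Z(l) = 0 (Z(l) = 0*l = 0)
N(c) = 0
N(63) - R(16)/1286 = 0 - 66/1286 = 0 - 1*33/643 = 0 - 33/643 = -33/643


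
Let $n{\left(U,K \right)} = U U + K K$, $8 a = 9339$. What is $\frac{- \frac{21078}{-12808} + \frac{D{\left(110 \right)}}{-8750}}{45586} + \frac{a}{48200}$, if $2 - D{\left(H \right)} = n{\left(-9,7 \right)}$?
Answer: $\frac{59728809397093}{2462452695640000} \approx 0.024256$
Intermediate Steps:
$a = \frac{9339}{8}$ ($a = \frac{1}{8} \cdot 9339 = \frac{9339}{8} \approx 1167.4$)
$n{\left(U,K \right)} = K^{2} + U^{2}$ ($n{\left(U,K \right)} = U^{2} + K^{2} = K^{2} + U^{2}$)
$D{\left(H \right)} = -128$ ($D{\left(H \right)} = 2 - \left(7^{2} + \left(-9\right)^{2}\right) = 2 - \left(49 + 81\right) = 2 - 130 = -128$)
$\frac{- \frac{21078}{-12808} + \frac{D{\left(110 \right)}}{-8750}}{45586} + \frac{a}{48200} = \frac{- \frac{21078}{-12808} - \frac{128}{-8750}}{45586} + \frac{9339}{8 \cdot 48200} = \left(\left(-21078\right) \left(- \frac{1}{12808}\right) - - \frac{64}{4375}\right) \frac{1}{45586} + \frac{9339}{8} \cdot \frac{1}{48200} = \left(\frac{10539}{6404} + \frac{64}{4375}\right) \frac{1}{45586} + \frac{9339}{385600} = \frac{46517981}{28017500} \cdot \frac{1}{45586} + \frac{9339}{385600} = \frac{46517981}{1277205755000} + \frac{9339}{385600} = \frac{59728809397093}{2462452695640000}$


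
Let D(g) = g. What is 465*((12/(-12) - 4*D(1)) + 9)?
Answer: 1860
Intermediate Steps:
465*((12/(-12) - 4*D(1)) + 9) = 465*((12/(-12) - 4*1) + 9) = 465*((12*(-1/12) - 4) + 9) = 465*((-1 - 4) + 9) = 465*(-5 + 9) = 465*4 = 1860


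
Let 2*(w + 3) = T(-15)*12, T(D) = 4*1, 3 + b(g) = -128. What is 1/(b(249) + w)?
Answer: -1/110 ≈ -0.0090909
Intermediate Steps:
b(g) = -131 (b(g) = -3 - 128 = -131)
T(D) = 4
w = 21 (w = -3 + (4*12)/2 = -3 + (½)*48 = -3 + 24 = 21)
1/(b(249) + w) = 1/(-131 + 21) = 1/(-110) = -1/110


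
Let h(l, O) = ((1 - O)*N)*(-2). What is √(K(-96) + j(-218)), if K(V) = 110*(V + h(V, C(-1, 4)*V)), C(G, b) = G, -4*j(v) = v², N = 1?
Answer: I*√1541 ≈ 39.256*I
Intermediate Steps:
j(v) = -v²/4
h(l, O) = -2 + 2*O (h(l, O) = ((1 - O)*1)*(-2) = (1 - O)*(-2) = -2 + 2*O)
K(V) = -220 - 110*V (K(V) = 110*(V + (-2 + 2*(-V))) = 110*(V + (-2 - 2*V)) = 110*(-2 - V) = -220 - 110*V)
√(K(-96) + j(-218)) = √((-220 - 110*(-96)) - ¼*(-218)²) = √((-220 + 10560) - ¼*47524) = √(10340 - 11881) = √(-1541) = I*√1541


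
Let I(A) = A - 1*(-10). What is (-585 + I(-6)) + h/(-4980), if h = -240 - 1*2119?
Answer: -2891021/4980 ≈ -580.53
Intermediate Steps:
h = -2359 (h = -240 - 2119 = -2359)
I(A) = 10 + A (I(A) = A + 10 = 10 + A)
(-585 + I(-6)) + h/(-4980) = (-585 + (10 - 6)) - 2359/(-4980) = (-585 + 4) - 2359*(-1/4980) = -581 + 2359/4980 = -2891021/4980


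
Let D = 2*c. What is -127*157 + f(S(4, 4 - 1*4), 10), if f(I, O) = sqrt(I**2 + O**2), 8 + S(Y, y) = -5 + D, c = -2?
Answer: -19939 + sqrt(389) ≈ -19919.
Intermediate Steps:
D = -4 (D = 2*(-2) = -4)
S(Y, y) = -17 (S(Y, y) = -8 + (-5 - 4) = -8 - 9 = -17)
-127*157 + f(S(4, 4 - 1*4), 10) = -127*157 + sqrt((-17)**2 + 10**2) = -19939 + sqrt(289 + 100) = -19939 + sqrt(389)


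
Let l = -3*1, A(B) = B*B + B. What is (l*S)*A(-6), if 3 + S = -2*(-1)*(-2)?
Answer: 630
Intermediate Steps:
A(B) = B + B² (A(B) = B² + B = B + B²)
l = -3
S = -7 (S = -3 - 2*(-1)*(-2) = -3 + 2*(-2) = -3 - 4 = -7)
(l*S)*A(-6) = (-3*(-7))*(-6*(1 - 6)) = 21*(-6*(-5)) = 21*30 = 630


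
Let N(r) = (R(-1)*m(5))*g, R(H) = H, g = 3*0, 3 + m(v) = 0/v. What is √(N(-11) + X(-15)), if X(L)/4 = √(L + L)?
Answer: 2*(-30)^(¼) ≈ 3.3097 + 3.3097*I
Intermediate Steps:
m(v) = -3 (m(v) = -3 + 0/v = -3 + 0 = -3)
g = 0
X(L) = 4*√2*√L (X(L) = 4*√(L + L) = 4*√(2*L) = 4*(√2*√L) = 4*√2*√L)
N(r) = 0 (N(r) = -1*(-3)*0 = 3*0 = 0)
√(N(-11) + X(-15)) = √(0 + 4*√2*√(-15)) = √(0 + 4*√2*(I*√15)) = √(0 + 4*I*√30) = √(4*I*√30) = 2*30^(¼)*√I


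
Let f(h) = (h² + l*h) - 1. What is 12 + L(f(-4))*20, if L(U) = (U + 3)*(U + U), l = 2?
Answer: 2812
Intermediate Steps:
f(h) = -1 + h² + 2*h (f(h) = (h² + 2*h) - 1 = -1 + h² + 2*h)
L(U) = 2*U*(3 + U) (L(U) = (3 + U)*(2*U) = 2*U*(3 + U))
12 + L(f(-4))*20 = 12 + (2*(-1 + (-4)² + 2*(-4))*(3 + (-1 + (-4)² + 2*(-4))))*20 = 12 + (2*(-1 + 16 - 8)*(3 + (-1 + 16 - 8)))*20 = 12 + (2*7*(3 + 7))*20 = 12 + (2*7*10)*20 = 12 + 140*20 = 12 + 2800 = 2812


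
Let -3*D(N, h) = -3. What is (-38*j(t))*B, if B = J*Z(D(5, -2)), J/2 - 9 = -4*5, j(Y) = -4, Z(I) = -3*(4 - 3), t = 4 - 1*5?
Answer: 10032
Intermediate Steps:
t = -1 (t = 4 - 5 = -1)
D(N, h) = 1 (D(N, h) = -⅓*(-3) = 1)
Z(I) = -3 (Z(I) = -3*1 = -3)
J = -22 (J = 18 + 2*(-4*5) = 18 + 2*(-20) = 18 - 40 = -22)
B = 66 (B = -22*(-3) = 66)
(-38*j(t))*B = -38*(-4)*66 = 152*66 = 10032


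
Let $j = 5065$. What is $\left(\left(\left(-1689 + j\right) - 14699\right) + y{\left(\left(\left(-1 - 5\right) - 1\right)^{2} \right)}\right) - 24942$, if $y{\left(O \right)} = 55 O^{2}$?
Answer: $95790$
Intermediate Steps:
$\left(\left(\left(-1689 + j\right) - 14699\right) + y{\left(\left(\left(-1 - 5\right) - 1\right)^{2} \right)}\right) - 24942 = \left(\left(\left(-1689 + 5065\right) - 14699\right) + 55 \left(\left(\left(-1 - 5\right) - 1\right)^{2}\right)^{2}\right) - 24942 = \left(\left(3376 - 14699\right) + 55 \left(\left(\left(-1 - 5\right) - 1\right)^{2}\right)^{2}\right) - 24942 = \left(-11323 + 55 \left(\left(-6 - 1\right)^{2}\right)^{2}\right) - 24942 = \left(-11323 + 55 \left(\left(-7\right)^{2}\right)^{2}\right) - 24942 = \left(-11323 + 55 \cdot 49^{2}\right) - 24942 = \left(-11323 + 55 \cdot 2401\right) - 24942 = \left(-11323 + 132055\right) - 24942 = 120732 - 24942 = 95790$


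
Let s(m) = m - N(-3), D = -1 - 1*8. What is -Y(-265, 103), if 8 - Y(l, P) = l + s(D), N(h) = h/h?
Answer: -283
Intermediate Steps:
N(h) = 1
D = -9 (D = -1 - 8 = -9)
s(m) = -1 + m (s(m) = m - 1*1 = m - 1 = -1 + m)
Y(l, P) = 18 - l (Y(l, P) = 8 - (l + (-1 - 9)) = 8 - (l - 10) = 8 - (-10 + l) = 8 + (10 - l) = 18 - l)
-Y(-265, 103) = -(18 - 1*(-265)) = -(18 + 265) = -1*283 = -283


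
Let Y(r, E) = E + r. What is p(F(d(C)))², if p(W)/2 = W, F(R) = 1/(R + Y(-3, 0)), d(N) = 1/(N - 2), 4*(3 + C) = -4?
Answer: 144/361 ≈ 0.39889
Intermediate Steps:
C = -4 (C = -3 + (¼)*(-4) = -3 - 1 = -4)
d(N) = 1/(-2 + N)
F(R) = 1/(-3 + R) (F(R) = 1/(R + (0 - 3)) = 1/(R - 3) = 1/(-3 + R))
p(W) = 2*W
p(F(d(C)))² = (2/(-3 + 1/(-2 - 4)))² = (2/(-3 + 1/(-6)))² = (2/(-3 - ⅙))² = (2/(-19/6))² = (2*(-6/19))² = (-12/19)² = 144/361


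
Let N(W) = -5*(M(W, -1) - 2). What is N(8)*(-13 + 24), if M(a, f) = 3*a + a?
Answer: -1650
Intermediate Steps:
M(a, f) = 4*a
N(W) = 10 - 20*W (N(W) = -5*(4*W - 2) = -5*(-2 + 4*W) = 10 - 20*W)
N(8)*(-13 + 24) = (10 - 20*8)*(-13 + 24) = (10 - 160)*11 = -150*11 = -1650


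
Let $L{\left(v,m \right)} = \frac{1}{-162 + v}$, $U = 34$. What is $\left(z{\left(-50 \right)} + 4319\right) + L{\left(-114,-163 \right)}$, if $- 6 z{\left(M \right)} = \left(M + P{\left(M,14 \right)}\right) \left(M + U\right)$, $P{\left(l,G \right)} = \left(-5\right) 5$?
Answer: $\frac{1136843}{276} \approx 4119.0$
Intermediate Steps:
$P{\left(l,G \right)} = -25$
$z{\left(M \right)} = - \frac{\left(-25 + M\right) \left(34 + M\right)}{6}$ ($z{\left(M \right)} = - \frac{\left(M - 25\right) \left(M + 34\right)}{6} = - \frac{\left(-25 + M\right) \left(34 + M\right)}{6}$)
$\left(z{\left(-50 \right)} + 4319\right) + L{\left(-114,-163 \right)} = \left(\left(\frac{425}{3} - -75 - \frac{\left(-50\right)^{2}}{6}\right) + 4319\right) + \frac{1}{-162 - 114} = \left(\left(\frac{425}{3} + 75 - \frac{1250}{3}\right) + 4319\right) + \frac{1}{-276} = \left(\left(\frac{425}{3} + 75 - \frac{1250}{3}\right) + 4319\right) - \frac{1}{276} = \left(-200 + 4319\right) - \frac{1}{276} = 4119 - \frac{1}{276} = \frac{1136843}{276}$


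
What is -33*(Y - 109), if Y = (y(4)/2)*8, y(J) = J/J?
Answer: 3465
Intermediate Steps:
y(J) = 1
Y = 4 (Y = (1/2)*8 = 4)
-33*(Y - 109) = -33*(4 - 109) = -33*(-105) = 3465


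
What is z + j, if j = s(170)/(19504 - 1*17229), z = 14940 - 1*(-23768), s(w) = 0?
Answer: 38708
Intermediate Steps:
z = 38708 (z = 14940 + 23768 = 38708)
j = 0 (j = 0/(19504 - 1*17229) = 0/(19504 - 17229) = 0/2275 = 0*(1/2275) = 0)
z + j = 38708 + 0 = 38708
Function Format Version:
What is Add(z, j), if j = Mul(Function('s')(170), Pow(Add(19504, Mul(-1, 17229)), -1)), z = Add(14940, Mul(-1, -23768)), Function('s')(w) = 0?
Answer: 38708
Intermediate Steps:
z = 38708 (z = Add(14940, 23768) = 38708)
j = 0 (j = Mul(0, Pow(Add(19504, Mul(-1, 17229)), -1)) = Mul(0, Pow(Add(19504, -17229), -1)) = Mul(0, Pow(2275, -1)) = Mul(0, Rational(1, 2275)) = 0)
Add(z, j) = Add(38708, 0) = 38708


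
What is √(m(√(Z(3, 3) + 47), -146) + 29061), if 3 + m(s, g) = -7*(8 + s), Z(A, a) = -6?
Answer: √(29002 - 7*√41) ≈ 170.17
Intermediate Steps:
m(s, g) = -59 - 7*s (m(s, g) = -3 - 7*(8 + s) = -3 + (-56 - 7*s) = -59 - 7*s)
√(m(√(Z(3, 3) + 47), -146) + 29061) = √((-59 - 7*√(-6 + 47)) + 29061) = √((-59 - 7*√41) + 29061) = √(29002 - 7*√41)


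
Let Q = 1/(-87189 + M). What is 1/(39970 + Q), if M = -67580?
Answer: 154769/6186116929 ≈ 2.5019e-5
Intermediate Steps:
Q = -1/154769 (Q = 1/(-87189 - 67580) = 1/(-154769) = -1/154769 ≈ -6.4612e-6)
1/(39970 + Q) = 1/(39970 - 1/154769) = 1/(6186116929/154769) = 154769/6186116929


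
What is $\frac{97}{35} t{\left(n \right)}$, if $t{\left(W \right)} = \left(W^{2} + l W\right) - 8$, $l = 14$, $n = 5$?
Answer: $\frac{8439}{35} \approx 241.11$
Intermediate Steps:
$t{\left(W \right)} = -8 + W^{2} + 14 W$ ($t{\left(W \right)} = \left(W^{2} + 14 W\right) - 8 = -8 + W^{2} + 14 W$)
$\frac{97}{35} t{\left(n \right)} = \frac{97}{35} \left(-8 + 5^{2} + 14 \cdot 5\right) = 97 \cdot \frac{1}{35} \left(-8 + 25 + 70\right) = \frac{97}{35} \cdot 87 = \frac{8439}{35}$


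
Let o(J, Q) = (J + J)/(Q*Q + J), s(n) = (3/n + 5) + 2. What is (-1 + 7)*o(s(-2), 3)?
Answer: 132/29 ≈ 4.5517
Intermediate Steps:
s(n) = 7 + 3/n (s(n) = (5 + 3/n) + 2 = 7 + 3/n)
o(J, Q) = 2*J/(J + Q²) (o(J, Q) = (2*J)/(Q² + J) = (2*J)/(J + Q²) = 2*J/(J + Q²))
(-1 + 7)*o(s(-2), 3) = (-1 + 7)*(2*(7 + 3/(-2))/((7 + 3/(-2)) + 3²)) = 6*(2*(7 + 3*(-½))/((7 + 3*(-½)) + 9)) = 6*(2*(7 - 3/2)/((7 - 3/2) + 9)) = 6*(2*(11/2)/(11/2 + 9)) = 6*(2*(11/2)/(29/2)) = 6*(2*(11/2)*(2/29)) = 6*(22/29) = 132/29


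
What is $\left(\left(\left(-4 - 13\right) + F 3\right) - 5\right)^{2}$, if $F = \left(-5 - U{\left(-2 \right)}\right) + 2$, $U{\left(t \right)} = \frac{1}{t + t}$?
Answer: $\frac{14641}{16} \approx 915.06$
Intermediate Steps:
$U{\left(t \right)} = \frac{1}{2 t}$
$F = - \frac{11}{4}$ ($F = \left(-5 - \frac{1}{2 \left(-2\right)}\right) + 2 = \left(-5 - \frac{1}{2} \left(- \frac{1}{2}\right)\right) + 2 = \left(-5 - - \frac{1}{4}\right) + 2 = \left(-5 + \frac{1}{4}\right) + 2 = - \frac{19}{4} + 2 = - \frac{11}{4} \approx -2.75$)
$\left(\left(\left(-4 - 13\right) + F 3\right) - 5\right)^{2} = \left(\left(\left(-4 - 13\right) - \frac{33}{4}\right) - 5\right)^{2} = \left(\left(-17 - \frac{33}{4}\right) - 5\right)^{2} = \left(- \frac{101}{4} - 5\right)^{2} = \left(- \frac{121}{4}\right)^{2} = \frac{14641}{16}$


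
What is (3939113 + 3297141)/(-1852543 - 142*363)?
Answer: -7236254/1904089 ≈ -3.8004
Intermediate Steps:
(3939113 + 3297141)/(-1852543 - 142*363) = 7236254/(-1852543 - 51546) = 7236254/(-1904089) = 7236254*(-1/1904089) = -7236254/1904089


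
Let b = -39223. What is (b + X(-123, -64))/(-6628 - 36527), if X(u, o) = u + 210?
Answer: 39136/43155 ≈ 0.90687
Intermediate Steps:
X(u, o) = 210 + u
(b + X(-123, -64))/(-6628 - 36527) = (-39223 + (210 - 123))/(-6628 - 36527) = (-39223 + 87)/(-43155) = -39136*(-1/43155) = 39136/43155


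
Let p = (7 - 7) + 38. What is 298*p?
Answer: 11324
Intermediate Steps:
p = 38 (p = 0 + 38 = 38)
298*p = 298*38 = 11324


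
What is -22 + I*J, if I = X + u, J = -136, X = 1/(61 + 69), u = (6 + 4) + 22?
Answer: -284378/65 ≈ -4375.0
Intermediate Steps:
u = 32 (u = 10 + 22 = 32)
X = 1/130 ≈ 0.0076923
I = 4161/130 (I = 1/130 + 32 = 4161/130 ≈ 32.008)
-22 + I*J = -22 + (4161/130)*(-136) = -22 - 282948/65 = -284378/65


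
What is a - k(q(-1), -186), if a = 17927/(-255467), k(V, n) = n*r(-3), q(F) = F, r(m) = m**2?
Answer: 427633831/255467 ≈ 1673.9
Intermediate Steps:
k(V, n) = 9*n (k(V, n) = n*(-3)**2 = n*9 = 9*n)
a = -17927/255467 (a = 17927*(-1/255467) = -17927/255467 ≈ -0.070174)
a - k(q(-1), -186) = -17927/255467 - 9*(-186) = -17927/255467 - 1*(-1674) = -17927/255467 + 1674 = 427633831/255467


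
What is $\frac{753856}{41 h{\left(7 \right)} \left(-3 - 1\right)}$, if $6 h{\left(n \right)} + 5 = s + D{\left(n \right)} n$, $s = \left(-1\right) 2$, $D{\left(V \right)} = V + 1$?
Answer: $- \frac{1130784}{2009} \approx -562.86$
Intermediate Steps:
$D{\left(V \right)} = 1 + V$
$s = -2$
$h{\left(n \right)} = - \frac{7}{6} + \frac{n \left(1 + n\right)}{6}$ ($h{\left(n \right)} = - \frac{5}{6} + \frac{-2 + \left(1 + n\right) n}{6} = - \frac{5}{6} + \frac{-2 + n \left(1 + n\right)}{6} = - \frac{5}{6} + \left(- \frac{1}{3} + \frac{n \left(1 + n\right)}{6}\right) = - \frac{7}{6} + \frac{n \left(1 + n\right)}{6}$)
$\frac{753856}{41 h{\left(7 \right)} \left(-3 - 1\right)} = \frac{753856}{41 \left(- \frac{7}{6} + \frac{1}{6} \cdot 7 \left(1 + 7\right)\right) \left(-3 - 1\right)} = \frac{753856}{41 \left(- \frac{7}{6} + \frac{1}{6} \cdot 7 \cdot 8\right) \left(-3 - 1\right)} = \frac{753856}{41 \left(- \frac{7}{6} + \frac{28}{3}\right) \left(-4\right)} = \frac{753856}{41 \cdot \frac{49}{6} \left(-4\right)} = \frac{753856}{\frac{2009}{6} \left(-4\right)} = \frac{753856}{- \frac{4018}{3}} = 753856 \left(- \frac{3}{4018}\right) = - \frac{1130784}{2009}$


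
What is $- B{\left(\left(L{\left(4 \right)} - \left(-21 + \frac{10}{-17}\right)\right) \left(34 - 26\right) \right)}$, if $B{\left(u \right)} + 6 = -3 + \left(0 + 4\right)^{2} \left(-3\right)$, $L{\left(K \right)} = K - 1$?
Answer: $57$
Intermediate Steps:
$L{\left(K \right)} = -1 + K$
$B{\left(u \right)} = -57$ ($B{\left(u \right)} = -6 + \left(-3 + \left(0 + 4\right)^{2} \left(-3\right)\right) = -6 + \left(-3 + 4^{2} \left(-3\right)\right) = -6 + \left(-3 + 16 \left(-3\right)\right) = -6 - 51 = -57$)
$- B{\left(\left(L{\left(4 \right)} - \left(-21 + \frac{10}{-17}\right)\right) \left(34 - 26\right) \right)} = \left(-1\right) \left(-57\right) = 57$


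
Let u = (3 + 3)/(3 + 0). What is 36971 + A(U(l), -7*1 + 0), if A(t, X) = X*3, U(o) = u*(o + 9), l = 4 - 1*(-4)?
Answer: 36950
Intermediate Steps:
l = 8 (l = 4 + 4 = 8)
u = 2 (u = 6/3 = 6*(⅓) = 2)
U(o) = 18 + 2*o (U(o) = 2*(o + 9) = 2*(9 + o) = 18 + 2*o)
A(t, X) = 3*X
36971 + A(U(l), -7*1 + 0) = 36971 + 3*(-7*1 + 0) = 36971 + 3*(-7 + 0) = 36971 + 3*(-7) = 36971 - 21 = 36950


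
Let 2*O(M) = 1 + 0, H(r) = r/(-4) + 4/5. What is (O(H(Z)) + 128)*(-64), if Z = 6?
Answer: -8224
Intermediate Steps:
H(r) = ⅘ - r/4 (H(r) = r*(-¼) + 4*(⅕) = -r/4 + ⅘ = ⅘ - r/4)
O(M) = ½ (O(M) = (1 + 0)/2 = (½)*1 = ½)
(O(H(Z)) + 128)*(-64) = (½ + 128)*(-64) = (257/2)*(-64) = -8224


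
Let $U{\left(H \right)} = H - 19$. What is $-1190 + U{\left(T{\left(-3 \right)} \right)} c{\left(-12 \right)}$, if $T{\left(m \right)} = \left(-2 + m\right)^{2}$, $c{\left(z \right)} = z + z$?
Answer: $-1334$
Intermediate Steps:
$c{\left(z \right)} = 2 z$
$U{\left(H \right)} = -19 + H$ ($U{\left(H \right)} = H - 19 = -19 + H$)
$-1190 + U{\left(T{\left(-3 \right)} \right)} c{\left(-12 \right)} = -1190 + \left(-19 + \left(-2 - 3\right)^{2}\right) 2 \left(-12\right) = -1190 + \left(-19 + \left(-5\right)^{2}\right) \left(-24\right) = -1190 + \left(-19 + 25\right) \left(-24\right) = -1190 + 6 \left(-24\right) = -1190 - 144 = -1334$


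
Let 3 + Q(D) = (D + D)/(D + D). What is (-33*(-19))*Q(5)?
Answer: -1254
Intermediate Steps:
Q(D) = -2 (Q(D) = -3 + (D + D)/(D + D) = -3 + (2*D)/((2*D)) = -3 + (2*D)*(1/(2*D)) = -3 + 1 = -2)
(-33*(-19))*Q(5) = -33*(-19)*(-2) = 627*(-2) = -1254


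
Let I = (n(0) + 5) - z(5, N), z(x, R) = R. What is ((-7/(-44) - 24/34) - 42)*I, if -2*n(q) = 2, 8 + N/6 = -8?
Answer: -795625/187 ≈ -4254.7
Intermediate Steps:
N = -96 (N = -48 + 6*(-8) = -48 - 48 = -96)
n(q) = -1 (n(q) = -½*2 = -1)
I = 100 (I = (-1 + 5) - 1*(-96) = 4 + 96 = 100)
((-7/(-44) - 24/34) - 42)*I = ((-7/(-44) - 24/34) - 42)*100 = ((-7*(-1/44) - 24*1/34) - 42)*100 = ((7/44 - 12/17) - 42)*100 = (-409/748 - 42)*100 = -31825/748*100 = -795625/187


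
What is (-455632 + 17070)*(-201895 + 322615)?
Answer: -52943204640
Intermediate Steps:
(-455632 + 17070)*(-201895 + 322615) = -438562*120720 = -52943204640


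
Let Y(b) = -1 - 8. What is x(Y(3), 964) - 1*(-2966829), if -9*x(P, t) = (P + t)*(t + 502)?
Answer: 25301431/9 ≈ 2.8113e+6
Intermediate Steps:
Y(b) = -9
x(P, t) = -(502 + t)*(P + t)/9 (x(P, t) = -(P + t)*(t + 502)/9 = -(P + t)*(502 + t)/9 = -(502 + t)*(P + t)/9)
x(Y(3), 964) - 1*(-2966829) = (-502/9*(-9) - 502/9*964 - 1/9*964**2 - 1/9*(-9)*964) - 1*(-2966829) = (502 - 483928/9 - 1/9*929296 + 964) + 2966829 = (502 - 483928/9 - 929296/9 + 964) + 2966829 = -1400030/9 + 2966829 = 25301431/9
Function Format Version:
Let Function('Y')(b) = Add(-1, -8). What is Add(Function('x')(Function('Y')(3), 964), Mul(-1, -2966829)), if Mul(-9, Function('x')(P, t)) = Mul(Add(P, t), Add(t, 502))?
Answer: Rational(25301431, 9) ≈ 2.8113e+6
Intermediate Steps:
Function('Y')(b) = -9
Function('x')(P, t) = Mul(Rational(-1, 9), Add(502, t), Add(P, t)) (Function('x')(P, t) = Mul(Rational(-1, 9), Mul(Add(P, t), Add(t, 502))) = Mul(Rational(-1, 9), Mul(Add(P, t), Add(502, t))) = Mul(Rational(-1, 9), Mul(Add(502, t), Add(P, t))) = Mul(Rational(-1, 9), Add(502, t), Add(P, t)))
Add(Function('x')(Function('Y')(3), 964), Mul(-1, -2966829)) = Add(Add(Mul(Rational(-502, 9), -9), Mul(Rational(-502, 9), 964), Mul(Rational(-1, 9), Pow(964, 2)), Mul(Rational(-1, 9), -9, 964)), Mul(-1, -2966829)) = Add(Add(502, Rational(-483928, 9), Mul(Rational(-1, 9), 929296), 964), 2966829) = Add(Add(502, Rational(-483928, 9), Rational(-929296, 9), 964), 2966829) = Add(Rational(-1400030, 9), 2966829) = Rational(25301431, 9)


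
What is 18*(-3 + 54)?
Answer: 918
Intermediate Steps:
18*(-3 + 54) = 18*51 = 918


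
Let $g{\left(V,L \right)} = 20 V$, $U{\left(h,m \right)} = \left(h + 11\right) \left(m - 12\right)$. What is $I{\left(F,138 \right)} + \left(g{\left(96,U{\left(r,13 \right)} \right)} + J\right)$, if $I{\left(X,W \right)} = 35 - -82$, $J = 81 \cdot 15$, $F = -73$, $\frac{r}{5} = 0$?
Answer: $3252$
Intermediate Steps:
$r = 0$ ($r = 5 \cdot 0 = 0$)
$U{\left(h,m \right)} = \left(-12 + m\right) \left(11 + h\right)$ ($U{\left(h,m \right)} = \left(11 + h\right) \left(-12 + m\right) = \left(-12 + m\right) \left(11 + h\right)$)
$J = 1215$
$I{\left(X,W \right)} = 117$ ($I{\left(X,W \right)} = 35 + 82 = 117$)
$I{\left(F,138 \right)} + \left(g{\left(96,U{\left(r,13 \right)} \right)} + J\right) = 117 + \left(20 \cdot 96 + 1215\right) = 117 + \left(1920 + 1215\right) = 117 + 3135 = 3252$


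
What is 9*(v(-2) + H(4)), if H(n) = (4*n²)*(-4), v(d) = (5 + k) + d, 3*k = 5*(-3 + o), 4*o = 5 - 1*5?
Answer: -2322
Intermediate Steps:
o = 0 (o = (5 - 1*5)/4 = (5 - 5)/4 = (¼)*0 = 0)
k = -5 (k = (5*(-3 + 0))/3 = (5*(-3))/3 = (⅓)*(-15) = -5)
v(d) = d (v(d) = (5 - 5) + d = 0 + d = d)
H(n) = -16*n²
9*(v(-2) + H(4)) = 9*(-2 - 16*4²) = 9*(-2 - 16*16) = 9*(-2 - 256) = 9*(-258) = -2322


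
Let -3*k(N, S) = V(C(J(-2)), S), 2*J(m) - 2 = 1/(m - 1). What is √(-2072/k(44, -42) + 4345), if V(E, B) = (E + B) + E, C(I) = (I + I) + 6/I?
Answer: √691015/13 ≈ 63.944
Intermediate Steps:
J(m) = 1 + 1/(2*(-1 + m)) (J(m) = 1 + 1/(2*(m - 1)) = 1 + 1/(2*(-1 + m)))
C(I) = 2*I + 6/I
V(E, B) = B + 2*E (V(E, B) = (B + E) + E = B + 2*E)
k(N, S) = -266/45 - S/3 (k(N, S) = -(S + 2*(2*((-½ - 2)/(-1 - 2)) + 6/(((-½ - 2)/(-1 - 2)))))/3 = -(S + 2*(2*(-5/2/(-3)) + 6/((-5/2/(-3)))))/3 = -(S + 2*(2*(-⅓*(-5/2)) + 6/((-⅓*(-5/2)))))/3 = -(S + 2*(2*(⅚) + 6/(⅚)))/3 = -(S + 2*(5/3 + 6*(6/5)))/3 = -(S + 2*(5/3 + 36/5))/3 = -(S + 2*(133/15))/3 = -(S + 266/15)/3 = -(266/15 + S)/3 = -266/45 - S/3)
√(-2072/k(44, -42) + 4345) = √(-2072/(-266/45 - ⅓*(-42)) + 4345) = √(-2072/(-266/45 + 14) + 4345) = √(-2072/364/45 + 4345) = √(-2072*45/364 + 4345) = √(-3330/13 + 4345) = √(53155/13) = √691015/13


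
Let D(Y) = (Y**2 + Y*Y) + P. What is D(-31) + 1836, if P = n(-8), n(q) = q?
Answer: 3750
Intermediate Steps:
P = -8
D(Y) = -8 + 2*Y**2 (D(Y) = (Y**2 + Y*Y) - 8 = (Y**2 + Y**2) - 8 = 2*Y**2 - 8 = -8 + 2*Y**2)
D(-31) + 1836 = (-8 + 2*(-31)**2) + 1836 = (-8 + 2*961) + 1836 = (-8 + 1922) + 1836 = 1914 + 1836 = 3750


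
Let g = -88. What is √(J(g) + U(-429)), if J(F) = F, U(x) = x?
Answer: I*√517 ≈ 22.738*I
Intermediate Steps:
√(J(g) + U(-429)) = √(-88 - 429) = √(-517) = I*√517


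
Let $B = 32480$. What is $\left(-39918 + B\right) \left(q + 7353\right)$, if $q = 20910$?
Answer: $-210220194$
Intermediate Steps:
$\left(-39918 + B\right) \left(q + 7353\right) = \left(-39918 + 32480\right) \left(20910 + 7353\right) = \left(-7438\right) 28263 = -210220194$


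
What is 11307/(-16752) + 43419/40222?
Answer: 45427489/112299824 ≈ 0.40452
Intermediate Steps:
11307/(-16752) + 43419/40222 = 11307*(-1/16752) + 43419*(1/40222) = -3769/5584 + 43419/40222 = 45427489/112299824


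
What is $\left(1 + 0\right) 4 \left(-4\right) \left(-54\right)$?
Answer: $864$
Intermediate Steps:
$\left(1 + 0\right) 4 \left(-4\right) \left(-54\right) = 1 \cdot 4 \left(-4\right) \left(-54\right) = 4 \left(-4\right) \left(-54\right) = \left(-16\right) \left(-54\right) = 864$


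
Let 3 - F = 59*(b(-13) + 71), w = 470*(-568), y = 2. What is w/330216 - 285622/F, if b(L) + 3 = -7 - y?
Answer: 5836779217/71780703 ≈ 81.314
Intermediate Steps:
b(L) = -12 (b(L) = -3 + (-7 - 1*2) = -3 + (-7 - 2) = -3 - 9 = -12)
w = -266960
F = -3478 (F = 3 - 59*(-12 + 71) = 3 - 59*59 = 3 - 1*3481 = 3 - 3481 = -3478)
w/330216 - 285622/F = -266960/330216 - 285622/(-3478) = -266960*1/330216 - 285622*(-1/3478) = -33370/41277 + 142811/1739 = 5836779217/71780703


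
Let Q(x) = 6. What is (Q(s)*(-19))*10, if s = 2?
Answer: -1140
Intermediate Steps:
(Q(s)*(-19))*10 = (6*(-19))*10 = -114*10 = -1140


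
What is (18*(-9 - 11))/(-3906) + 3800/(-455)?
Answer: -23300/2821 ≈ -8.2595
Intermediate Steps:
(18*(-9 - 11))/(-3906) + 3800/(-455) = (18*(-20))*(-1/3906) + 3800*(-1/455) = -360*(-1/3906) - 760/91 = 20/217 - 760/91 = -23300/2821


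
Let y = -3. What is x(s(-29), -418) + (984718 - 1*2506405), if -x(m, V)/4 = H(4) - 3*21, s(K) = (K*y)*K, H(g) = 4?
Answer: -1521451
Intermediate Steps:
s(K) = -3*K**2 (s(K) = (K*(-3))*K = (-3*K)*K = -3*K**2)
x(m, V) = 236 (x(m, V) = -4*(4 - 3*21) = -4*(4 - 63) = -4*(-59) = 236)
x(s(-29), -418) + (984718 - 1*2506405) = 236 + (984718 - 1*2506405) = 236 + (984718 - 2506405) = 236 - 1521687 = -1521451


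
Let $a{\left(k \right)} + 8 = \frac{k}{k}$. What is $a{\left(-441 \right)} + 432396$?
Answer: $432389$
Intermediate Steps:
$a{\left(k \right)} = -7$ ($a{\left(k \right)} = -8 + \frac{k}{k} = -8 + 1 = -7$)
$a{\left(-441 \right)} + 432396 = -7 + 432396 = 432389$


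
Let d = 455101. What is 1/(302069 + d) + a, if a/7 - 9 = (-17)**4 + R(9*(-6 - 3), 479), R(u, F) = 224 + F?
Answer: 446450904271/757170 ≈ 5.8963e+5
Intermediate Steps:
a = 589631 (a = 63 + 7*((-17)**4 + (224 + 479)) = 63 + 7*(83521 + 703) = 63 + 7*84224 = 63 + 589568 = 589631)
1/(302069 + d) + a = 1/(302069 + 455101) + 589631 = 1/757170 + 589631 = 446450904271/757170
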